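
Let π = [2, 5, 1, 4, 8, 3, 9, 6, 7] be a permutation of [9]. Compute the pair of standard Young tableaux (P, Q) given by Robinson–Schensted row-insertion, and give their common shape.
P = [1, 3, 6, 7] / [2, 4, 8, 9] / [5];  Q = [1, 2, 5, 7] / [3, 4, 8, 9] / [6];  common shape = (4, 4, 1)

Row-insert the values π_1, π_2, … into P one at a time, bumping the leftmost entry strictly greater than the inserted value down to the next row. The recording tableau Q records, in position (i, j), the step at which that cell was added to P.
  Insert 2 (step 1): P = [2];  Q = [1]
  Insert 5 (step 2): P = [2, 5];  Q = [1, 2]
  Insert 1 (step 3): P = [1, 5] / [2];  Q = [1, 2] / [3]
  Insert 4 (step 4): P = [1, 4] / [2, 5];  Q = [1, 2] / [3, 4]
  Insert 8 (step 5): P = [1, 4, 8] / [2, 5];  Q = [1, 2, 5] / [3, 4]
  Insert 3 (step 6): P = [1, 3, 8] / [2, 4] / [5];  Q = [1, 2, 5] / [3, 4] / [6]
  Insert 9 (step 7): P = [1, 3, 8, 9] / [2, 4] / [5];  Q = [1, 2, 5, 7] / [3, 4] / [6]
  Insert 6 (step 8): P = [1, 3, 6, 9] / [2, 4, 8] / [5];  Q = [1, 2, 5, 7] / [3, 4, 8] / [6]
  Insert 7 (step 9): P = [1, 3, 6, 7] / [2, 4, 8, 9] / [5];  Q = [1, 2, 5, 7] / [3, 4, 8, 9] / [6]
Final shape: (4, 4, 1).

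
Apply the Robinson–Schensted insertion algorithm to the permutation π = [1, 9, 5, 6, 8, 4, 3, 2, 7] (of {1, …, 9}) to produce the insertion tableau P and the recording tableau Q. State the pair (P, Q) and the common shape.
P = [1, 2, 6, 7] / [3, 8] / [4] / [5] / [9];  Q = [1, 2, 4, 5] / [3, 9] / [6] / [7] / [8];  common shape = (4, 2, 1, 1, 1)

Row-insert the values π_1, π_2, … into P one at a time, bumping the leftmost entry strictly greater than the inserted value down to the next row. The recording tableau Q records, in position (i, j), the step at which that cell was added to P.
  Insert 1 (step 1): P = [1];  Q = [1]
  Insert 9 (step 2): P = [1, 9];  Q = [1, 2]
  Insert 5 (step 3): P = [1, 5] / [9];  Q = [1, 2] / [3]
  Insert 6 (step 4): P = [1, 5, 6] / [9];  Q = [1, 2, 4] / [3]
  Insert 8 (step 5): P = [1, 5, 6, 8] / [9];  Q = [1, 2, 4, 5] / [3]
  Insert 4 (step 6): P = [1, 4, 6, 8] / [5] / [9];  Q = [1, 2, 4, 5] / [3] / [6]
  Insert 3 (step 7): P = [1, 3, 6, 8] / [4] / [5] / [9];  Q = [1, 2, 4, 5] / [3] / [6] / [7]
  Insert 2 (step 8): P = [1, 2, 6, 8] / [3] / [4] / [5] / [9];  Q = [1, 2, 4, 5] / [3] / [6] / [7] / [8]
  Insert 7 (step 9): P = [1, 2, 6, 7] / [3, 8] / [4] / [5] / [9];  Q = [1, 2, 4, 5] / [3, 9] / [6] / [7] / [8]
Final shape: (4, 2, 1, 1, 1).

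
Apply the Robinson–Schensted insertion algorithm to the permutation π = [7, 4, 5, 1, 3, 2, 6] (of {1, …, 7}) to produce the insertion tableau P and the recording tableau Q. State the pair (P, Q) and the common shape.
P = [1, 2, 6] / [3, 5] / [4] / [7];  Q = [1, 3, 7] / [2, 5] / [4] / [6];  common shape = (3, 2, 1, 1)

Row-insert the values π_1, π_2, … into P one at a time, bumping the leftmost entry strictly greater than the inserted value down to the next row. The recording tableau Q records, in position (i, j), the step at which that cell was added to P.
  Insert 7 (step 1): P = [7];  Q = [1]
  Insert 4 (step 2): P = [4] / [7];  Q = [1] / [2]
  Insert 5 (step 3): P = [4, 5] / [7];  Q = [1, 3] / [2]
  Insert 1 (step 4): P = [1, 5] / [4] / [7];  Q = [1, 3] / [2] / [4]
  Insert 3 (step 5): P = [1, 3] / [4, 5] / [7];  Q = [1, 3] / [2, 5] / [4]
  Insert 2 (step 6): P = [1, 2] / [3, 5] / [4] / [7];  Q = [1, 3] / [2, 5] / [4] / [6]
  Insert 6 (step 7): P = [1, 2, 6] / [3, 5] / [4] / [7];  Q = [1, 3, 7] / [2, 5] / [4] / [6]
Final shape: (3, 2, 1, 1).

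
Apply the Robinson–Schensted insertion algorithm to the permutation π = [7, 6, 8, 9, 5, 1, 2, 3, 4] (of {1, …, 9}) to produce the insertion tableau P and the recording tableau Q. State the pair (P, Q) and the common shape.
P = [1, 2, 3, 4] / [5, 8, 9] / [6] / [7];  Q = [1, 3, 4, 9] / [2, 7, 8] / [5] / [6];  common shape = (4, 3, 1, 1)

Row-insert the values π_1, π_2, … into P one at a time, bumping the leftmost entry strictly greater than the inserted value down to the next row. The recording tableau Q records, in position (i, j), the step at which that cell was added to P.
  Insert 7 (step 1): P = [7];  Q = [1]
  Insert 6 (step 2): P = [6] / [7];  Q = [1] / [2]
  Insert 8 (step 3): P = [6, 8] / [7];  Q = [1, 3] / [2]
  Insert 9 (step 4): P = [6, 8, 9] / [7];  Q = [1, 3, 4] / [2]
  Insert 5 (step 5): P = [5, 8, 9] / [6] / [7];  Q = [1, 3, 4] / [2] / [5]
  Insert 1 (step 6): P = [1, 8, 9] / [5] / [6] / [7];  Q = [1, 3, 4] / [2] / [5] / [6]
  Insert 2 (step 7): P = [1, 2, 9] / [5, 8] / [6] / [7];  Q = [1, 3, 4] / [2, 7] / [5] / [6]
  Insert 3 (step 8): P = [1, 2, 3] / [5, 8, 9] / [6] / [7];  Q = [1, 3, 4] / [2, 7, 8] / [5] / [6]
  Insert 4 (step 9): P = [1, 2, 3, 4] / [5, 8, 9] / [6] / [7];  Q = [1, 3, 4, 9] / [2, 7, 8] / [5] / [6]
Final shape: (4, 3, 1, 1).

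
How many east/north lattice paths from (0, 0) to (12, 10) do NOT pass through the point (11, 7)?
Number of paths = 519350

Total paths from (0, 0) to (12, 10): C(22, 12) = 646646. Paths through (11, 7): (paths (0, 0) → (11, 7)) × (paths (11, 7) → (12, 10)) = C(18, 11) · C(4, 1) = 31824 · 4 = 127296. Avoidance count = 646646 − 127296 = 519350.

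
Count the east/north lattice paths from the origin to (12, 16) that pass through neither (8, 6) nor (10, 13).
Number of paths = 17056172

Inclusion–exclusion. Total paths: C(28, 12) = 30421755. Through P₁: C(14, 8)·C(14, 4) = 3006003. Through P₂: C(23, 10)·C(5, 2) = 11440660. Since P₁ is strictly southwest of P₂, a monotone path through both must visit P₁ then P₂; paths through both = C(14, 8)·C(9, 2)·C(5, 2) = 1081080. Avoid both = 30421755 − 3006003 − 11440660 + 1081080 = 17056172.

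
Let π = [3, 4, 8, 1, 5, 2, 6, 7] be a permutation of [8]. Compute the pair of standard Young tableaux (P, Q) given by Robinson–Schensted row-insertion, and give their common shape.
P = [1, 2, 5, 6, 7] / [3, 4] / [8];  Q = [1, 2, 3, 7, 8] / [4, 5] / [6];  common shape = (5, 2, 1)

Row-insert the values π_1, π_2, … into P one at a time, bumping the leftmost entry strictly greater than the inserted value down to the next row. The recording tableau Q records, in position (i, j), the step at which that cell was added to P.
  Insert 3 (step 1): P = [3];  Q = [1]
  Insert 4 (step 2): P = [3, 4];  Q = [1, 2]
  Insert 8 (step 3): P = [3, 4, 8];  Q = [1, 2, 3]
  Insert 1 (step 4): P = [1, 4, 8] / [3];  Q = [1, 2, 3] / [4]
  Insert 5 (step 5): P = [1, 4, 5] / [3, 8];  Q = [1, 2, 3] / [4, 5]
  Insert 2 (step 6): P = [1, 2, 5] / [3, 4] / [8];  Q = [1, 2, 3] / [4, 5] / [6]
  Insert 6 (step 7): P = [1, 2, 5, 6] / [3, 4] / [8];  Q = [1, 2, 3, 7] / [4, 5] / [6]
  Insert 7 (step 8): P = [1, 2, 5, 6, 7] / [3, 4] / [8];  Q = [1, 2, 3, 7, 8] / [4, 5] / [6]
Final shape: (5, 2, 1).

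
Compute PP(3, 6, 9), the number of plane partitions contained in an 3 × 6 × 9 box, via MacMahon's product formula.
PP(3, 6, 9) = 2530768240

Evaluate the triple product over i = 1..3, j = 1..6, k = 1..9. The factors are (2/1) · (3/2) · (4/3) · (5/4) · (6/5) · (7/6) · (8/7) · (9/8) · … (162 factors total). The numerators and denominators telescope so the product is an integer; carrying out the multiplication exactly gives PP(3, 6, 9) = 2530768240.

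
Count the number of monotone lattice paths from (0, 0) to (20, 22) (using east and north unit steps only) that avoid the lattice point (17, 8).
Number of paths = 513056136420

Total paths from (0, 0) to (20, 22): C(42, 20) = 513791607420. Paths through (17, 8): (paths (0, 0) → (17, 8)) × (paths (17, 8) → (20, 22)) = C(25, 17) · C(17, 3) = 1081575 · 680 = 735471000. Avoidance count = 513791607420 − 735471000 = 513056136420.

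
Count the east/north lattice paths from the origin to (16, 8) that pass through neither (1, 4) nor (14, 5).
Number of paths = 600511

Inclusion–exclusion. Total paths: C(24, 16) = 735471. Through P₁: C(5, 1)·C(19, 15) = 19380. Through P₂: C(19, 14)·C(5, 2) = 116280. Since P₁ is strictly southwest of P₂, a monotone path through both must visit P₁ then P₂; paths through both = C(5, 1)·C(14, 13)·C(5, 2) = 700. Avoid both = 735471 − 19380 − 116280 + 700 = 600511.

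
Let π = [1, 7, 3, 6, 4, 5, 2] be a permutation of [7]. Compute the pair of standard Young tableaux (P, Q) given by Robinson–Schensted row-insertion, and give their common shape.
P = [1, 2, 4, 5] / [3] / [6] / [7];  Q = [1, 2, 4, 6] / [3] / [5] / [7];  common shape = (4, 1, 1, 1)

Row-insert the values π_1, π_2, … into P one at a time, bumping the leftmost entry strictly greater than the inserted value down to the next row. The recording tableau Q records, in position (i, j), the step at which that cell was added to P.
  Insert 1 (step 1): P = [1];  Q = [1]
  Insert 7 (step 2): P = [1, 7];  Q = [1, 2]
  Insert 3 (step 3): P = [1, 3] / [7];  Q = [1, 2] / [3]
  Insert 6 (step 4): P = [1, 3, 6] / [7];  Q = [1, 2, 4] / [3]
  Insert 4 (step 5): P = [1, 3, 4] / [6] / [7];  Q = [1, 2, 4] / [3] / [5]
  Insert 5 (step 6): P = [1, 3, 4, 5] / [6] / [7];  Q = [1, 2, 4, 6] / [3] / [5]
  Insert 2 (step 7): P = [1, 2, 4, 5] / [3] / [6] / [7];  Q = [1, 2, 4, 6] / [3] / [5] / [7]
Final shape: (4, 1, 1, 1).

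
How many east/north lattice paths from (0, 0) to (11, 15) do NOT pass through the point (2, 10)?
Number of paths = 7594028

Total paths from (0, 0) to (11, 15): C(26, 11) = 7726160. Paths through (2, 10): (paths (0, 0) → (2, 10)) × (paths (2, 10) → (11, 15)) = C(12, 2) · C(14, 9) = 66 · 2002 = 132132. Avoidance count = 7726160 − 132132 = 7594028.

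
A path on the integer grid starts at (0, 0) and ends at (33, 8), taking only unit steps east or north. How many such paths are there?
Number of paths = 95548245

A monotone lattice path from (0, 0) to (33, 8) consists of 33 east steps and 8 north steps in some order, so it is determined by which 33 of the 41 steps are east. The count is C(41, 33) = 95548245.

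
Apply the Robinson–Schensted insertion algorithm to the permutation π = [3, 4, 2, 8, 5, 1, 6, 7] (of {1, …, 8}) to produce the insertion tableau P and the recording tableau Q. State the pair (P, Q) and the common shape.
P = [1, 4, 5, 6, 7] / [2, 8] / [3];  Q = [1, 2, 4, 7, 8] / [3, 5] / [6];  common shape = (5, 2, 1)

Row-insert the values π_1, π_2, … into P one at a time, bumping the leftmost entry strictly greater than the inserted value down to the next row. The recording tableau Q records, in position (i, j), the step at which that cell was added to P.
  Insert 3 (step 1): P = [3];  Q = [1]
  Insert 4 (step 2): P = [3, 4];  Q = [1, 2]
  Insert 2 (step 3): P = [2, 4] / [3];  Q = [1, 2] / [3]
  Insert 8 (step 4): P = [2, 4, 8] / [3];  Q = [1, 2, 4] / [3]
  Insert 5 (step 5): P = [2, 4, 5] / [3, 8];  Q = [1, 2, 4] / [3, 5]
  Insert 1 (step 6): P = [1, 4, 5] / [2, 8] / [3];  Q = [1, 2, 4] / [3, 5] / [6]
  Insert 6 (step 7): P = [1, 4, 5, 6] / [2, 8] / [3];  Q = [1, 2, 4, 7] / [3, 5] / [6]
  Insert 7 (step 8): P = [1, 4, 5, 6, 7] / [2, 8] / [3];  Q = [1, 2, 4, 7, 8] / [3, 5] / [6]
Final shape: (5, 2, 1).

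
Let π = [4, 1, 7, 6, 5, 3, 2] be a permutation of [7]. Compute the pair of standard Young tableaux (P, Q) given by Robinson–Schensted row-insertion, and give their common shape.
P = [1, 2] / [3, 5] / [4] / [6] / [7];  Q = [1, 3] / [2, 4] / [5] / [6] / [7];  common shape = (2, 2, 1, 1, 1)

Row-insert the values π_1, π_2, … into P one at a time, bumping the leftmost entry strictly greater than the inserted value down to the next row. The recording tableau Q records, in position (i, j), the step at which that cell was added to P.
  Insert 4 (step 1): P = [4];  Q = [1]
  Insert 1 (step 2): P = [1] / [4];  Q = [1] / [2]
  Insert 7 (step 3): P = [1, 7] / [4];  Q = [1, 3] / [2]
  Insert 6 (step 4): P = [1, 6] / [4, 7];  Q = [1, 3] / [2, 4]
  Insert 5 (step 5): P = [1, 5] / [4, 6] / [7];  Q = [1, 3] / [2, 4] / [5]
  Insert 3 (step 6): P = [1, 3] / [4, 5] / [6] / [7];  Q = [1, 3] / [2, 4] / [5] / [6]
  Insert 2 (step 7): P = [1, 2] / [3, 5] / [4] / [6] / [7];  Q = [1, 3] / [2, 4] / [5] / [6] / [7]
Final shape: (2, 2, 1, 1, 1).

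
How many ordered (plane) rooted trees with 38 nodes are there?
C_37 = 45950804324621742364

These ordered rooted trees are counted by the Catalan number C_n = (1/(n + 1)) · C(2n, n). For n = 37: C_37 = (1/38) · C(74, 37) = 1746130564335626209832/38 = 45950804324621742364.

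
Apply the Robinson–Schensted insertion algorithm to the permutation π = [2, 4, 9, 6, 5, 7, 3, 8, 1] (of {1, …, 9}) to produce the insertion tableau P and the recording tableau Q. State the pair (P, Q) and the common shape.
P = [1, 3, 5, 7, 8] / [2] / [4] / [6] / [9];  Q = [1, 2, 3, 6, 8] / [4] / [5] / [7] / [9];  common shape = (5, 1, 1, 1, 1)

Row-insert the values π_1, π_2, … into P one at a time, bumping the leftmost entry strictly greater than the inserted value down to the next row. The recording tableau Q records, in position (i, j), the step at which that cell was added to P.
  Insert 2 (step 1): P = [2];  Q = [1]
  Insert 4 (step 2): P = [2, 4];  Q = [1, 2]
  Insert 9 (step 3): P = [2, 4, 9];  Q = [1, 2, 3]
  Insert 6 (step 4): P = [2, 4, 6] / [9];  Q = [1, 2, 3] / [4]
  Insert 5 (step 5): P = [2, 4, 5] / [6] / [9];  Q = [1, 2, 3] / [4] / [5]
  Insert 7 (step 6): P = [2, 4, 5, 7] / [6] / [9];  Q = [1, 2, 3, 6] / [4] / [5]
  Insert 3 (step 7): P = [2, 3, 5, 7] / [4] / [6] / [9];  Q = [1, 2, 3, 6] / [4] / [5] / [7]
  Insert 8 (step 8): P = [2, 3, 5, 7, 8] / [4] / [6] / [9];  Q = [1, 2, 3, 6, 8] / [4] / [5] / [7]
  Insert 1 (step 9): P = [1, 3, 5, 7, 8] / [2] / [4] / [6] / [9];  Q = [1, 2, 3, 6, 8] / [4] / [5] / [7] / [9]
Final shape: (5, 1, 1, 1, 1).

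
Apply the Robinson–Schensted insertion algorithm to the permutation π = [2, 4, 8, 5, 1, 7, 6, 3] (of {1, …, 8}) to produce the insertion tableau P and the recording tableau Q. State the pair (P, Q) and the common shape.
P = [1, 3, 5, 6] / [2, 4] / [7] / [8];  Q = [1, 2, 3, 6] / [4, 7] / [5] / [8];  common shape = (4, 2, 1, 1)

Row-insert the values π_1, π_2, … into P one at a time, bumping the leftmost entry strictly greater than the inserted value down to the next row. The recording tableau Q records, in position (i, j), the step at which that cell was added to P.
  Insert 2 (step 1): P = [2];  Q = [1]
  Insert 4 (step 2): P = [2, 4];  Q = [1, 2]
  Insert 8 (step 3): P = [2, 4, 8];  Q = [1, 2, 3]
  Insert 5 (step 4): P = [2, 4, 5] / [8];  Q = [1, 2, 3] / [4]
  Insert 1 (step 5): P = [1, 4, 5] / [2] / [8];  Q = [1, 2, 3] / [4] / [5]
  Insert 7 (step 6): P = [1, 4, 5, 7] / [2] / [8];  Q = [1, 2, 3, 6] / [4] / [5]
  Insert 6 (step 7): P = [1, 4, 5, 6] / [2, 7] / [8];  Q = [1, 2, 3, 6] / [4, 7] / [5]
  Insert 3 (step 8): P = [1, 3, 5, 6] / [2, 4] / [7] / [8];  Q = [1, 2, 3, 6] / [4, 7] / [5] / [8]
Final shape: (4, 2, 1, 1).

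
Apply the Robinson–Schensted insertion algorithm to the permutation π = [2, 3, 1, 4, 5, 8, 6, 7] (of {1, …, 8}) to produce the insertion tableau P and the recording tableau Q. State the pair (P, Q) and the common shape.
P = [1, 3, 4, 5, 6, 7] / [2, 8];  Q = [1, 2, 4, 5, 6, 8] / [3, 7];  common shape = (6, 2)

Row-insert the values π_1, π_2, … into P one at a time, bumping the leftmost entry strictly greater than the inserted value down to the next row. The recording tableau Q records, in position (i, j), the step at which that cell was added to P.
  Insert 2 (step 1): P = [2];  Q = [1]
  Insert 3 (step 2): P = [2, 3];  Q = [1, 2]
  Insert 1 (step 3): P = [1, 3] / [2];  Q = [1, 2] / [3]
  Insert 4 (step 4): P = [1, 3, 4] / [2];  Q = [1, 2, 4] / [3]
  Insert 5 (step 5): P = [1, 3, 4, 5] / [2];  Q = [1, 2, 4, 5] / [3]
  Insert 8 (step 6): P = [1, 3, 4, 5, 8] / [2];  Q = [1, 2, 4, 5, 6] / [3]
  Insert 6 (step 7): P = [1, 3, 4, 5, 6] / [2, 8];  Q = [1, 2, 4, 5, 6] / [3, 7]
  Insert 7 (step 8): P = [1, 3, 4, 5, 6, 7] / [2, 8];  Q = [1, 2, 4, 5, 6, 8] / [3, 7]
Final shape: (6, 2).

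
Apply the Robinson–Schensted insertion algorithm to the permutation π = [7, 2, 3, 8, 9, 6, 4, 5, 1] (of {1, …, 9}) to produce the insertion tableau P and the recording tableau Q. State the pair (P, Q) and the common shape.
P = [1, 3, 4, 5] / [2, 8, 9] / [6] / [7];  Q = [1, 3, 4, 5] / [2, 6, 8] / [7] / [9];  common shape = (4, 3, 1, 1)

Row-insert the values π_1, π_2, … into P one at a time, bumping the leftmost entry strictly greater than the inserted value down to the next row. The recording tableau Q records, in position (i, j), the step at which that cell was added to P.
  Insert 7 (step 1): P = [7];  Q = [1]
  Insert 2 (step 2): P = [2] / [7];  Q = [1] / [2]
  Insert 3 (step 3): P = [2, 3] / [7];  Q = [1, 3] / [2]
  Insert 8 (step 4): P = [2, 3, 8] / [7];  Q = [1, 3, 4] / [2]
  Insert 9 (step 5): P = [2, 3, 8, 9] / [7];  Q = [1, 3, 4, 5] / [2]
  Insert 6 (step 6): P = [2, 3, 6, 9] / [7, 8];  Q = [1, 3, 4, 5] / [2, 6]
  Insert 4 (step 7): P = [2, 3, 4, 9] / [6, 8] / [7];  Q = [1, 3, 4, 5] / [2, 6] / [7]
  Insert 5 (step 8): P = [2, 3, 4, 5] / [6, 8, 9] / [7];  Q = [1, 3, 4, 5] / [2, 6, 8] / [7]
  Insert 1 (step 9): P = [1, 3, 4, 5] / [2, 8, 9] / [6] / [7];  Q = [1, 3, 4, 5] / [2, 6, 8] / [7] / [9]
Final shape: (4, 3, 1, 1).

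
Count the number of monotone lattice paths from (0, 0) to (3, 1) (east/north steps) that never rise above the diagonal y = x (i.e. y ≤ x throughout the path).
Number of paths = 3

By the reflection principle (André's argument), the number of monotone paths to (3, 1) with n ≤ m that never go above y = x is C(4, 3) − C(4, 4) = 4 − 1 = 3.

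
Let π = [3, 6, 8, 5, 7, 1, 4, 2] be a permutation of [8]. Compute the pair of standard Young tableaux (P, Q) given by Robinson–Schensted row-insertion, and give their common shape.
P = [1, 2, 7] / [3, 4] / [5, 8] / [6];  Q = [1, 2, 3] / [4, 5] / [6, 7] / [8];  common shape = (3, 2, 2, 1)

Row-insert the values π_1, π_2, … into P one at a time, bumping the leftmost entry strictly greater than the inserted value down to the next row. The recording tableau Q records, in position (i, j), the step at which that cell was added to P.
  Insert 3 (step 1): P = [3];  Q = [1]
  Insert 6 (step 2): P = [3, 6];  Q = [1, 2]
  Insert 8 (step 3): P = [3, 6, 8];  Q = [1, 2, 3]
  Insert 5 (step 4): P = [3, 5, 8] / [6];  Q = [1, 2, 3] / [4]
  Insert 7 (step 5): P = [3, 5, 7] / [6, 8];  Q = [1, 2, 3] / [4, 5]
  Insert 1 (step 6): P = [1, 5, 7] / [3, 8] / [6];  Q = [1, 2, 3] / [4, 5] / [6]
  Insert 4 (step 7): P = [1, 4, 7] / [3, 5] / [6, 8];  Q = [1, 2, 3] / [4, 5] / [6, 7]
  Insert 2 (step 8): P = [1, 2, 7] / [3, 4] / [5, 8] / [6];  Q = [1, 2, 3] / [4, 5] / [6, 7] / [8]
Final shape: (3, 2, 2, 1).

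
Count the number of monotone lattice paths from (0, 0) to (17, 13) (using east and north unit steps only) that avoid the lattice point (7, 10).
Number of paths = 114197722

Total paths from (0, 0) to (17, 13): C(30, 17) = 119759850. Paths through (7, 10): (paths (0, 0) → (7, 10)) × (paths (7, 10) → (17, 13)) = C(17, 7) · C(13, 10) = 19448 · 286 = 5562128. Avoidance count = 119759850 − 5562128 = 114197722.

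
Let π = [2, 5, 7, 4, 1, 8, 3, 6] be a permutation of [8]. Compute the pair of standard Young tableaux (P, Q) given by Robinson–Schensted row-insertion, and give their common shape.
P = [1, 3, 6, 8] / [2, 4, 7] / [5];  Q = [1, 2, 3, 6] / [4, 7, 8] / [5];  common shape = (4, 3, 1)

Row-insert the values π_1, π_2, … into P one at a time, bumping the leftmost entry strictly greater than the inserted value down to the next row. The recording tableau Q records, in position (i, j), the step at which that cell was added to P.
  Insert 2 (step 1): P = [2];  Q = [1]
  Insert 5 (step 2): P = [2, 5];  Q = [1, 2]
  Insert 7 (step 3): P = [2, 5, 7];  Q = [1, 2, 3]
  Insert 4 (step 4): P = [2, 4, 7] / [5];  Q = [1, 2, 3] / [4]
  Insert 1 (step 5): P = [1, 4, 7] / [2] / [5];  Q = [1, 2, 3] / [4] / [5]
  Insert 8 (step 6): P = [1, 4, 7, 8] / [2] / [5];  Q = [1, 2, 3, 6] / [4] / [5]
  Insert 3 (step 7): P = [1, 3, 7, 8] / [2, 4] / [5];  Q = [1, 2, 3, 6] / [4, 7] / [5]
  Insert 6 (step 8): P = [1, 3, 6, 8] / [2, 4, 7] / [5];  Q = [1, 2, 3, 6] / [4, 7, 8] / [5]
Final shape: (4, 3, 1).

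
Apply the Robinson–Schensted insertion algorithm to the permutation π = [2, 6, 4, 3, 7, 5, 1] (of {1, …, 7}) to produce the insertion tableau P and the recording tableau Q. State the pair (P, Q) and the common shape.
P = [1, 3, 5] / [2, 7] / [4] / [6];  Q = [1, 2, 5] / [3, 6] / [4] / [7];  common shape = (3, 2, 1, 1)

Row-insert the values π_1, π_2, … into P one at a time, bumping the leftmost entry strictly greater than the inserted value down to the next row. The recording tableau Q records, in position (i, j), the step at which that cell was added to P.
  Insert 2 (step 1): P = [2];  Q = [1]
  Insert 6 (step 2): P = [2, 6];  Q = [1, 2]
  Insert 4 (step 3): P = [2, 4] / [6];  Q = [1, 2] / [3]
  Insert 3 (step 4): P = [2, 3] / [4] / [6];  Q = [1, 2] / [3] / [4]
  Insert 7 (step 5): P = [2, 3, 7] / [4] / [6];  Q = [1, 2, 5] / [3] / [4]
  Insert 5 (step 6): P = [2, 3, 5] / [4, 7] / [6];  Q = [1, 2, 5] / [3, 6] / [4]
  Insert 1 (step 7): P = [1, 3, 5] / [2, 7] / [4] / [6];  Q = [1, 2, 5] / [3, 6] / [4] / [7]
Final shape: (3, 2, 1, 1).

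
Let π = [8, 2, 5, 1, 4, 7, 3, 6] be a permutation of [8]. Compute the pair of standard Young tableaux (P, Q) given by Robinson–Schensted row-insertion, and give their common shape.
P = [1, 3, 6] / [2, 4, 7] / [5] / [8];  Q = [1, 3, 6] / [2, 5, 8] / [4] / [7];  common shape = (3, 3, 1, 1)

Row-insert the values π_1, π_2, … into P one at a time, bumping the leftmost entry strictly greater than the inserted value down to the next row. The recording tableau Q records, in position (i, j), the step at which that cell was added to P.
  Insert 8 (step 1): P = [8];  Q = [1]
  Insert 2 (step 2): P = [2] / [8];  Q = [1] / [2]
  Insert 5 (step 3): P = [2, 5] / [8];  Q = [1, 3] / [2]
  Insert 1 (step 4): P = [1, 5] / [2] / [8];  Q = [1, 3] / [2] / [4]
  Insert 4 (step 5): P = [1, 4] / [2, 5] / [8];  Q = [1, 3] / [2, 5] / [4]
  Insert 7 (step 6): P = [1, 4, 7] / [2, 5] / [8];  Q = [1, 3, 6] / [2, 5] / [4]
  Insert 3 (step 7): P = [1, 3, 7] / [2, 4] / [5] / [8];  Q = [1, 3, 6] / [2, 5] / [4] / [7]
  Insert 6 (step 8): P = [1, 3, 6] / [2, 4, 7] / [5] / [8];  Q = [1, 3, 6] / [2, 5, 8] / [4] / [7]
Final shape: (3, 3, 1, 1).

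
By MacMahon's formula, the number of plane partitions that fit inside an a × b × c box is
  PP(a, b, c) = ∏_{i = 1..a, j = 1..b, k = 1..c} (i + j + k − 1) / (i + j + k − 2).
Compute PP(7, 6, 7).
PP(7, 6, 7) = 872299918503728

Evaluate the triple product over i = 1..7, j = 1..6, k = 1..7. The factors are (2/1) · (3/2) · (4/3) · (5/4) · (6/5) · (7/6) · (8/7) · (3/2) · … (294 factors total). The numerators and denominators telescope so the product is an integer; carrying out the multiplication exactly gives PP(7, 6, 7) = 872299918503728.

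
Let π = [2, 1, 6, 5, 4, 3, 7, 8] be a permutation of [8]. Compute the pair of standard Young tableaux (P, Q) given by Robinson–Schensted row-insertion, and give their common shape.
P = [1, 3, 7, 8] / [2, 4] / [5] / [6];  Q = [1, 3, 7, 8] / [2, 4] / [5] / [6];  common shape = (4, 2, 1, 1)

Row-insert the values π_1, π_2, … into P one at a time, bumping the leftmost entry strictly greater than the inserted value down to the next row. The recording tableau Q records, in position (i, j), the step at which that cell was added to P.
  Insert 2 (step 1): P = [2];  Q = [1]
  Insert 1 (step 2): P = [1] / [2];  Q = [1] / [2]
  Insert 6 (step 3): P = [1, 6] / [2];  Q = [1, 3] / [2]
  Insert 5 (step 4): P = [1, 5] / [2, 6];  Q = [1, 3] / [2, 4]
  Insert 4 (step 5): P = [1, 4] / [2, 5] / [6];  Q = [1, 3] / [2, 4] / [5]
  Insert 3 (step 6): P = [1, 3] / [2, 4] / [5] / [6];  Q = [1, 3] / [2, 4] / [5] / [6]
  Insert 7 (step 7): P = [1, 3, 7] / [2, 4] / [5] / [6];  Q = [1, 3, 7] / [2, 4] / [5] / [6]
  Insert 8 (step 8): P = [1, 3, 7, 8] / [2, 4] / [5] / [6];  Q = [1, 3, 7, 8] / [2, 4] / [5] / [6]
Final shape: (4, 2, 1, 1).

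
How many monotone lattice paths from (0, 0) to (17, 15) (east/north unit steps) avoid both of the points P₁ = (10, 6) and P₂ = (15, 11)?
Number of paths = 388489040

Inclusion–exclusion. Total paths: C(32, 17) = 565722720. Through P₁: C(16, 10)·C(16, 7) = 91611520. Through P₂: C(26, 15)·C(6, 2) = 115892400. Since P₁ is strictly southwest of P₂, a monotone path through both must visit P₁ then P₂; paths through both = C(16, 10)·C(10, 5)·C(6, 2) = 30270240. Avoid both = 565722720 − 91611520 − 115892400 + 30270240 = 388489040.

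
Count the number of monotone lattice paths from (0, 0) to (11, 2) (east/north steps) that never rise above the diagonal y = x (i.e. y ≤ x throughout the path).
Number of paths = 65

By the reflection principle (André's argument), the number of monotone paths to (11, 2) with n ≤ m that never go above y = x is C(13, 11) − C(13, 12) = 78 − 13 = 65.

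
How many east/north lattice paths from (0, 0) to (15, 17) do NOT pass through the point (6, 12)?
Number of paths = 528557592

Total paths from (0, 0) to (15, 17): C(32, 15) = 565722720. Paths through (6, 12): (paths (0, 0) → (6, 12)) × (paths (6, 12) → (15, 17)) = C(18, 6) · C(14, 9) = 18564 · 2002 = 37165128. Avoidance count = 565722720 − 37165128 = 528557592.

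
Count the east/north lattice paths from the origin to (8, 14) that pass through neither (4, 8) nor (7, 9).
Number of paths = 159060

Inclusion–exclusion. Total paths: C(22, 8) = 319770. Through P₁: C(12, 4)·C(10, 4) = 103950. Through P₂: C(16, 7)·C(6, 1) = 68640. Since P₁ is strictly southwest of P₂, a monotone path through both must visit P₁ then P₂; paths through both = C(12, 4)·C(4, 3)·C(6, 1) = 11880. Avoid both = 319770 − 103950 − 68640 + 11880 = 159060.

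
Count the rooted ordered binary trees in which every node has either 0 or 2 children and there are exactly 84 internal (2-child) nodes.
C_84 = 270557451039395118028642463289168566420671280440

These full binary trees are counted by the Catalan number C_n = (1/(n + 1)) · C(2n, n). For n = 84: C_84 = (1/85) · C(168, 84) = 22997383338348585032434609379579328145757058837400/85 = 270557451039395118028642463289168566420671280440.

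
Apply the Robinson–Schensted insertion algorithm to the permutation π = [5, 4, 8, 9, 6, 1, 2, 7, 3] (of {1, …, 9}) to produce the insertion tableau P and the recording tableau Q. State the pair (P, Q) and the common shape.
P = [1, 2, 3] / [4, 6, 7] / [5, 8, 9];  Q = [1, 3, 4] / [2, 5, 8] / [6, 7, 9];  common shape = (3, 3, 3)

Row-insert the values π_1, π_2, … into P one at a time, bumping the leftmost entry strictly greater than the inserted value down to the next row. The recording tableau Q records, in position (i, j), the step at which that cell was added to P.
  Insert 5 (step 1): P = [5];  Q = [1]
  Insert 4 (step 2): P = [4] / [5];  Q = [1] / [2]
  Insert 8 (step 3): P = [4, 8] / [5];  Q = [1, 3] / [2]
  Insert 9 (step 4): P = [4, 8, 9] / [5];  Q = [1, 3, 4] / [2]
  Insert 6 (step 5): P = [4, 6, 9] / [5, 8];  Q = [1, 3, 4] / [2, 5]
  Insert 1 (step 6): P = [1, 6, 9] / [4, 8] / [5];  Q = [1, 3, 4] / [2, 5] / [6]
  Insert 2 (step 7): P = [1, 2, 9] / [4, 6] / [5, 8];  Q = [1, 3, 4] / [2, 5] / [6, 7]
  Insert 7 (step 8): P = [1, 2, 7] / [4, 6, 9] / [5, 8];  Q = [1, 3, 4] / [2, 5, 8] / [6, 7]
  Insert 3 (step 9): P = [1, 2, 3] / [4, 6, 7] / [5, 8, 9];  Q = [1, 3, 4] / [2, 5, 8] / [6, 7, 9]
Final shape: (3, 3, 3).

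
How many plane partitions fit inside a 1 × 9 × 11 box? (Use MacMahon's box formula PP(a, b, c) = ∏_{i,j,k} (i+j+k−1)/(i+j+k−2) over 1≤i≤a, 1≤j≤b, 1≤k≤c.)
PP(1, 9, 11) = 167960

Evaluate the triple product over i = 1..1, j = 1..9, k = 1..11. The factors are (2/1) · (3/2) · (4/3) · (5/4) · (6/5) · (7/6) · (8/7) · (9/8) · … (99 factors total). The numerators and denominators telescope so the product is an integer; carrying out the multiplication exactly gives PP(1, 9, 11) = 167960.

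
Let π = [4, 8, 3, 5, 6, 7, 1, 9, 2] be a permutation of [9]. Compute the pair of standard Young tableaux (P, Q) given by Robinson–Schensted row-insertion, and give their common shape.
P = [1, 2, 6, 7, 9] / [3, 5] / [4, 8];  Q = [1, 2, 5, 6, 8] / [3, 4] / [7, 9];  common shape = (5, 2, 2)

Row-insert the values π_1, π_2, … into P one at a time, bumping the leftmost entry strictly greater than the inserted value down to the next row. The recording tableau Q records, in position (i, j), the step at which that cell was added to P.
  Insert 4 (step 1): P = [4];  Q = [1]
  Insert 8 (step 2): P = [4, 8];  Q = [1, 2]
  Insert 3 (step 3): P = [3, 8] / [4];  Q = [1, 2] / [3]
  Insert 5 (step 4): P = [3, 5] / [4, 8];  Q = [1, 2] / [3, 4]
  Insert 6 (step 5): P = [3, 5, 6] / [4, 8];  Q = [1, 2, 5] / [3, 4]
  Insert 7 (step 6): P = [3, 5, 6, 7] / [4, 8];  Q = [1, 2, 5, 6] / [3, 4]
  Insert 1 (step 7): P = [1, 5, 6, 7] / [3, 8] / [4];  Q = [1, 2, 5, 6] / [3, 4] / [7]
  Insert 9 (step 8): P = [1, 5, 6, 7, 9] / [3, 8] / [4];  Q = [1, 2, 5, 6, 8] / [3, 4] / [7]
  Insert 2 (step 9): P = [1, 2, 6, 7, 9] / [3, 5] / [4, 8];  Q = [1, 2, 5, 6, 8] / [3, 4] / [7, 9]
Final shape: (5, 2, 2).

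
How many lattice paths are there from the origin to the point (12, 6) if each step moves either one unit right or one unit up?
Number of paths = 18564

A monotone lattice path from (0, 0) to (12, 6) consists of 12 east steps and 6 north steps in some order, so it is determined by which 12 of the 18 steps are east. The count is C(18, 12) = 18564.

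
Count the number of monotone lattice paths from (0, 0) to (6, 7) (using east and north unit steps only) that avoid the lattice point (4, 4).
Number of paths = 1016

Total paths from (0, 0) to (6, 7): C(13, 6) = 1716. Paths through (4, 4): (paths (0, 0) → (4, 4)) × (paths (4, 4) → (6, 7)) = C(8, 4) · C(5, 2) = 70 · 10 = 700. Avoidance count = 1716 − 700 = 1016.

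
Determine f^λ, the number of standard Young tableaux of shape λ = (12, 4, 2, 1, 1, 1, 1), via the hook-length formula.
# SYT of shape (12, 4, 2, 1, 1, 1, 1) = 104458200

Hook-length formula: f^λ = n! / Π hook(c), product over all cells c of the Young diagram. For λ = (12, 4, 2, 1, 1, 1, 1), n = 22 boxes. Hook lengths by row (left-to-right, top-to-bottom): [18, 13, 11, 10, 8, 7, 6, 5, 4, 3, 2, 1]; [9, 4, 2, 1]; [6, 1]; [4]; [3]; [2]; [1]. Product of hooks = 10760291942400. So f^λ = 22! / 10760291942400 = 1124000727777607680000 / 10760291942400 = 104458200.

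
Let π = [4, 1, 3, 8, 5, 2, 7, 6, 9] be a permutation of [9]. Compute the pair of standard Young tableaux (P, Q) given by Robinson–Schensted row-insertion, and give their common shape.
P = [1, 2, 5, 6, 9] / [3, 7] / [4, 8];  Q = [1, 3, 4, 7, 9] / [2, 5] / [6, 8];  common shape = (5, 2, 2)

Row-insert the values π_1, π_2, … into P one at a time, bumping the leftmost entry strictly greater than the inserted value down to the next row. The recording tableau Q records, in position (i, j), the step at which that cell was added to P.
  Insert 4 (step 1): P = [4];  Q = [1]
  Insert 1 (step 2): P = [1] / [4];  Q = [1] / [2]
  Insert 3 (step 3): P = [1, 3] / [4];  Q = [1, 3] / [2]
  Insert 8 (step 4): P = [1, 3, 8] / [4];  Q = [1, 3, 4] / [2]
  Insert 5 (step 5): P = [1, 3, 5] / [4, 8];  Q = [1, 3, 4] / [2, 5]
  Insert 2 (step 6): P = [1, 2, 5] / [3, 8] / [4];  Q = [1, 3, 4] / [2, 5] / [6]
  Insert 7 (step 7): P = [1, 2, 5, 7] / [3, 8] / [4];  Q = [1, 3, 4, 7] / [2, 5] / [6]
  Insert 6 (step 8): P = [1, 2, 5, 6] / [3, 7] / [4, 8];  Q = [1, 3, 4, 7] / [2, 5] / [6, 8]
  Insert 9 (step 9): P = [1, 2, 5, 6, 9] / [3, 7] / [4, 8];  Q = [1, 3, 4, 7, 9] / [2, 5] / [6, 8]
Final shape: (5, 2, 2).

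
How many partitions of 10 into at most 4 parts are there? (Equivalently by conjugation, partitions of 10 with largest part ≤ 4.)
p(10, parts ≤ 4) = 23

Partitions of 10 with all parts ≤ 4: 4+4+2, 4+4+1+1, 4+3+3, 4+3+2+1, 4+3+1+1+1, 4+2+2+2, 4+2+2+1+1, 4+2+1+1+1+1, 4+1+1+1+1+1+1, 3+3+3+1, 3+3+2+2, 3+3+2+1+1, 3+3+1+1+1+1, 3+2+2+2+1, 3+2+2+1+1+1, 3+2+1+1+1+1+1, 3+1+1+1+1+1+1+1, 2+2+2+2+2, 2+2+2+2+1+1, 2+2+2+1+1+1+1, 2+2+1+1+1+1+1+1, 2+1+1+1+1+1+1+1+1, 1+1+1+1+1+1+1+1+1+1. Count = 23.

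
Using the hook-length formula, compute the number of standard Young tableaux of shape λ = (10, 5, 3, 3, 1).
# SYT of shape (10, 5, 3, 3, 1) = 785674890

Hook-length formula: f^λ = n! / Π hook(c), product over all cells c of the Young diagram. For λ = (10, 5, 3, 3, 1), n = 22 boxes. Hook lengths by row (left-to-right, top-to-bottom): [14, 12, 11, 8, 7, 5, 4, 3, 2, 1]; [8, 6, 5, 2, 1]; [5, 3, 2]; [4, 2, 1]; [1]. Product of hooks = 1430618112000. So f^λ = 22! / 1430618112000 = 1124000727777607680000 / 1430618112000 = 785674890.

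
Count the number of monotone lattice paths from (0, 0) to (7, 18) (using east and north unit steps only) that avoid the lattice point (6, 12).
Number of paths = 350752

Total paths from (0, 0) to (7, 18): C(25, 7) = 480700. Paths through (6, 12): (paths (0, 0) → (6, 12)) × (paths (6, 12) → (7, 18)) = C(18, 6) · C(7, 1) = 18564 · 7 = 129948. Avoidance count = 480700 − 129948 = 350752.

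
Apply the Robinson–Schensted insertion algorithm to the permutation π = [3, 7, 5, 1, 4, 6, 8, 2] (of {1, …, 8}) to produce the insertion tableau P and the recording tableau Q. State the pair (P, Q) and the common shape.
P = [1, 2, 6, 8] / [3, 4] / [5] / [7];  Q = [1, 2, 6, 7] / [3, 5] / [4] / [8];  common shape = (4, 2, 1, 1)

Row-insert the values π_1, π_2, … into P one at a time, bumping the leftmost entry strictly greater than the inserted value down to the next row. The recording tableau Q records, in position (i, j), the step at which that cell was added to P.
  Insert 3 (step 1): P = [3];  Q = [1]
  Insert 7 (step 2): P = [3, 7];  Q = [1, 2]
  Insert 5 (step 3): P = [3, 5] / [7];  Q = [1, 2] / [3]
  Insert 1 (step 4): P = [1, 5] / [3] / [7];  Q = [1, 2] / [3] / [4]
  Insert 4 (step 5): P = [1, 4] / [3, 5] / [7];  Q = [1, 2] / [3, 5] / [4]
  Insert 6 (step 6): P = [1, 4, 6] / [3, 5] / [7];  Q = [1, 2, 6] / [3, 5] / [4]
  Insert 8 (step 7): P = [1, 4, 6, 8] / [3, 5] / [7];  Q = [1, 2, 6, 7] / [3, 5] / [4]
  Insert 2 (step 8): P = [1, 2, 6, 8] / [3, 4] / [5] / [7];  Q = [1, 2, 6, 7] / [3, 5] / [4] / [8]
Final shape: (4, 2, 1, 1).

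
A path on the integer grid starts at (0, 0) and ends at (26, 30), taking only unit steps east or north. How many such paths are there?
Number of paths = 6646448384109072

A monotone lattice path from (0, 0) to (26, 30) consists of 26 east steps and 30 north steps in some order, so it is determined by which 26 of the 56 steps are east. The count is C(56, 26) = 6646448384109072.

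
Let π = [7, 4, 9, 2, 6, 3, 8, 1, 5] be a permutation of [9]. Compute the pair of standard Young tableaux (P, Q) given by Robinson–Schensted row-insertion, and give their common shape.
P = [1, 3, 5] / [2, 6, 8] / [4, 9] / [7];  Q = [1, 3, 7] / [2, 5, 9] / [4, 6] / [8];  common shape = (3, 3, 2, 1)

Row-insert the values π_1, π_2, … into P one at a time, bumping the leftmost entry strictly greater than the inserted value down to the next row. The recording tableau Q records, in position (i, j), the step at which that cell was added to P.
  Insert 7 (step 1): P = [7];  Q = [1]
  Insert 4 (step 2): P = [4] / [7];  Q = [1] / [2]
  Insert 9 (step 3): P = [4, 9] / [7];  Q = [1, 3] / [2]
  Insert 2 (step 4): P = [2, 9] / [4] / [7];  Q = [1, 3] / [2] / [4]
  Insert 6 (step 5): P = [2, 6] / [4, 9] / [7];  Q = [1, 3] / [2, 5] / [4]
  Insert 3 (step 6): P = [2, 3] / [4, 6] / [7, 9];  Q = [1, 3] / [2, 5] / [4, 6]
  Insert 8 (step 7): P = [2, 3, 8] / [4, 6] / [7, 9];  Q = [1, 3, 7] / [2, 5] / [4, 6]
  Insert 1 (step 8): P = [1, 3, 8] / [2, 6] / [4, 9] / [7];  Q = [1, 3, 7] / [2, 5] / [4, 6] / [8]
  Insert 5 (step 9): P = [1, 3, 5] / [2, 6, 8] / [4, 9] / [7];  Q = [1, 3, 7] / [2, 5, 9] / [4, 6] / [8]
Final shape: (3, 3, 2, 1).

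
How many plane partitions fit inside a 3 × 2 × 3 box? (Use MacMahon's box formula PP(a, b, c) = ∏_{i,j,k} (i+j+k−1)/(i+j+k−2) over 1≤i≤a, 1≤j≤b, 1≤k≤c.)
PP(3, 2, 3) = 175

Evaluate the triple product over i = 1..3, j = 1..2, k = 1..3. The factors are (2/1) · (3/2) · (4/3) · (3/2) · (4/3) · (5/4) · (3/2) · (4/3) · … (18 factors total). The numerators and denominators telescope so the product is an integer; carrying out the multiplication exactly gives PP(3, 2, 3) = 175.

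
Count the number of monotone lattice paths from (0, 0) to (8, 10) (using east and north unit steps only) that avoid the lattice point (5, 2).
Number of paths = 40293

Total paths from (0, 0) to (8, 10): C(18, 8) = 43758. Paths through (5, 2): (paths (0, 0) → (5, 2)) × (paths (5, 2) → (8, 10)) = C(7, 5) · C(11, 3) = 21 · 165 = 3465. Avoidance count = 43758 − 3465 = 40293.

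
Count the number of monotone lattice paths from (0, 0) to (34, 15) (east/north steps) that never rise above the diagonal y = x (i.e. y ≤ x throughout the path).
Number of paths = 900331830048

By the reflection principle (André's argument), the number of monotone paths to (34, 15) with n ≤ m that never go above y = x is C(49, 34) − C(49, 35) = 1575580702584 − 675248872536 = 900331830048.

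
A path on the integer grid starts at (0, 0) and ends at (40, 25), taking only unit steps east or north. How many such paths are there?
Number of paths = 651687674221131912

A monotone lattice path from (0, 0) to (40, 25) consists of 40 east steps and 25 north steps in some order, so it is determined by which 40 of the 65 steps are east. The count is C(65, 40) = 651687674221131912.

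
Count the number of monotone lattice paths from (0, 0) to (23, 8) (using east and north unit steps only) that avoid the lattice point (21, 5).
Number of paths = 7230925

Total paths from (0, 0) to (23, 8): C(31, 23) = 7888725. Paths through (21, 5): (paths (0, 0) → (21, 5)) × (paths (21, 5) → (23, 8)) = C(26, 21) · C(5, 2) = 65780 · 10 = 657800. Avoidance count = 7888725 − 657800 = 7230925.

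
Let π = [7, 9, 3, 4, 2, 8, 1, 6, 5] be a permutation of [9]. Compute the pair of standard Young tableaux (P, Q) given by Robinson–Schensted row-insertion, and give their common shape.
P = [1, 4, 5] / [2, 6] / [3, 8] / [7, 9];  Q = [1, 2, 6] / [3, 4] / [5, 8] / [7, 9];  common shape = (3, 2, 2, 2)

Row-insert the values π_1, π_2, … into P one at a time, bumping the leftmost entry strictly greater than the inserted value down to the next row. The recording tableau Q records, in position (i, j), the step at which that cell was added to P.
  Insert 7 (step 1): P = [7];  Q = [1]
  Insert 9 (step 2): P = [7, 9];  Q = [1, 2]
  Insert 3 (step 3): P = [3, 9] / [7];  Q = [1, 2] / [3]
  Insert 4 (step 4): P = [3, 4] / [7, 9];  Q = [1, 2] / [3, 4]
  Insert 2 (step 5): P = [2, 4] / [3, 9] / [7];  Q = [1, 2] / [3, 4] / [5]
  Insert 8 (step 6): P = [2, 4, 8] / [3, 9] / [7];  Q = [1, 2, 6] / [3, 4] / [5]
  Insert 1 (step 7): P = [1, 4, 8] / [2, 9] / [3] / [7];  Q = [1, 2, 6] / [3, 4] / [5] / [7]
  Insert 6 (step 8): P = [1, 4, 6] / [2, 8] / [3, 9] / [7];  Q = [1, 2, 6] / [3, 4] / [5, 8] / [7]
  Insert 5 (step 9): P = [1, 4, 5] / [2, 6] / [3, 8] / [7, 9];  Q = [1, 2, 6] / [3, 4] / [5, 8] / [7, 9]
Final shape: (3, 2, 2, 2).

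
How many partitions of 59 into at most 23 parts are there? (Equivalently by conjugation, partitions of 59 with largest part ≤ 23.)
p(59, parts ≤ 23) = 750917

Use the recurrence p(n, m) = p(n, m−1) + p(n−m, m): either the largest part is < m (count p(n, m−1)) or the largest part is exactly m (remove one copy of m, count p(n−m, m)). With p(0, ·) = 1 this gives p(59, parts ≤ 23) = 750917. (By conjugating Young diagrams, this also counts partitions of 59 into at most 23 parts.)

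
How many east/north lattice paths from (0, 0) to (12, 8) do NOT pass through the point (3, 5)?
Number of paths = 113650

Total paths from (0, 0) to (12, 8): C(20, 12) = 125970. Paths through (3, 5): (paths (0, 0) → (3, 5)) × (paths (3, 5) → (12, 8)) = C(8, 3) · C(12, 9) = 56 · 220 = 12320. Avoidance count = 125970 − 12320 = 113650.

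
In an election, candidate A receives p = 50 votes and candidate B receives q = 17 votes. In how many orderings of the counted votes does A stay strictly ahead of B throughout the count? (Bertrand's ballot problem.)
Strict-lead orderings = 1660522412541564

Total orderings of the 67 votes with 50 for A: C(67, 50) = 3371363686069236. By the Bertrand ballot formula (Cycle Lemma / reflection principle), the number of orderings in which A is strictly ahead of B throughout is (p − q)/(p + q) · C(p + q, p) = (50 − 17)/(50 + 17) · 3371363686069236 = 1660522412541564.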